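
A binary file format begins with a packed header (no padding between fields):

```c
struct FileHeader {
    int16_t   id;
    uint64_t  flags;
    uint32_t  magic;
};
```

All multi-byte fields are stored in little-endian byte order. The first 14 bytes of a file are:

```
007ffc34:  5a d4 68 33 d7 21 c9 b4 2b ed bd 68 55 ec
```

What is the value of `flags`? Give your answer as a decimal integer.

17089951986936656744

`flags` follows `id` (2 bytes), so it starts at byte offset 2 and occupies 8 bytes.
Bytes at offsets 2..9: 68 33 D7 21 C9 B4 2B ED.
In little-endian order the low byte comes first in memory.
Reassemble most-significant byte first: ED 2B B4 C9 21 D7 33 68 → 0xED2BB4C921D73368.
0xED2BB4C921D73368 = 17089951986936656744.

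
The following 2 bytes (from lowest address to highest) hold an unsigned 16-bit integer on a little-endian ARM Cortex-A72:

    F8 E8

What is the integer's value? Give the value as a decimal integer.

In little-endian order the low byte comes first in memory.
Reassemble most-significant byte first: E8 F8 → 0xE8F8.
0xE8F8 = 59640.

59640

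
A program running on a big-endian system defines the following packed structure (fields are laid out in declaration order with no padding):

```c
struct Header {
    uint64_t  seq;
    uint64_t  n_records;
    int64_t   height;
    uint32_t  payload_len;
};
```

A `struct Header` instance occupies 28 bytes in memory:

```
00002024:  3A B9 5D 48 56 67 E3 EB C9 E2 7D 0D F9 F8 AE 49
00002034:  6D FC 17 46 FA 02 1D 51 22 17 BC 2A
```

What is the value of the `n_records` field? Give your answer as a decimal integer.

14547327245341994569

`n_records` follows `seq` (8 bytes), so it starts at byte offset 8 and occupies 8 bytes.
Bytes at offsets 8..15: C9 E2 7D 0D F9 F8 AE 49.
Big-endian: lowest address holds the most-significant byte.
The bytes are already most-significant first: 0xC9E27D0DF9F8AE49.
0xC9E27D0DF9F8AE49 = 14547327245341994569.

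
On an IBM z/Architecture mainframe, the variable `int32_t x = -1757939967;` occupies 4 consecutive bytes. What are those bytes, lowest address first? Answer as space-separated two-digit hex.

97 37 F7 01

Two's complement of -1757939967 in 32 bits: 1757939967 = 0x68C808FF; invert → 0x9737F700; add 1 → 0x9737F701.
Split into bytes (most-significant first): 97 37 F7 01.
Big-endian: lowest address holds the most-significant byte.
So the memory order matches the most-significant-first order: 97 37 F7 01.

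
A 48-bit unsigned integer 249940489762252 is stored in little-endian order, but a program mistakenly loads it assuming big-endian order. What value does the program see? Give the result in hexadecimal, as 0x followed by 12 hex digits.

0xCC751BCE51E3

249940489762252 in 48-bit hexadecimal is 0xE351CE1B75CC.
Stored little-endian, the bytes at ascending addresses are CC 75 1B CE 51 E3.
Read back as big-endian, the last byte is least significant, giving 0xCC751BCE51E3.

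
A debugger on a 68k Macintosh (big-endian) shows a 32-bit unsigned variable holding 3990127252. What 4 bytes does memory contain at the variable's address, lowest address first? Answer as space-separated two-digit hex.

3990127252 in hexadecimal, padded to 32 bits, is 0xEDD48294.
Split into bytes (most-significant first): ED D4 82 94.
Big-endian stores the most-significant byte at the lowest address.
So the memory order matches the most-significant-first order: ED D4 82 94.

ED D4 82 94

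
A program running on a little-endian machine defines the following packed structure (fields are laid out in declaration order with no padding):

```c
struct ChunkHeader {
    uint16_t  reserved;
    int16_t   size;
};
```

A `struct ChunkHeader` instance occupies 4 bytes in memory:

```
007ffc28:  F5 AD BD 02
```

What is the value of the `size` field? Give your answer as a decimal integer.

`size` follows `reserved` (2 bytes), so it starts at byte offset 2 and occupies 2 bytes.
Bytes at offsets 2..3: BD 02.
Little-endian: lowest address holds the least-significant byte.
Reassemble most-significant byte first: 02 BD → 0x02BD.
0x02BD = 701.

701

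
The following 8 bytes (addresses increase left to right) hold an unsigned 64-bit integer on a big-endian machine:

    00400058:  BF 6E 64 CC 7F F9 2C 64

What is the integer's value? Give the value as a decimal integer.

13794073538165550180

Big-endian stores the most-significant byte at the lowest address.
The bytes are already most-significant first: 0xBF6E64CC7FF92C64.
0xBF6E64CC7FF92C64 = 13794073538165550180.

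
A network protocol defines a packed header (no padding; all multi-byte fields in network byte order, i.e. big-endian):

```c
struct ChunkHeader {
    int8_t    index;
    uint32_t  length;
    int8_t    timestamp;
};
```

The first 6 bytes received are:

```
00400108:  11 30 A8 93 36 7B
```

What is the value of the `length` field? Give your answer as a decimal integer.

`length` follows `index` (1 byte), so it starts at byte offset 1 and occupies 4 bytes.
Bytes at offsets 1..4: 30 A8 93 36.
In big-endian order the high byte comes first in memory.
The bytes are already most-significant first: 0x30A89336.
0x30A89336 = 816354102.

816354102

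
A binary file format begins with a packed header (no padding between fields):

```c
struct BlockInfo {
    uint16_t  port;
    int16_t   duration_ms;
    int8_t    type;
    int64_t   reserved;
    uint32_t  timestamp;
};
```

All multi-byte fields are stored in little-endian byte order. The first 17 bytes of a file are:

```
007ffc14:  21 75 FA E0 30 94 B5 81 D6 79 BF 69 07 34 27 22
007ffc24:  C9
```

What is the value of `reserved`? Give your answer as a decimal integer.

534168560830887316

`reserved` follows `port` (2 B), `duration_ms` (2 B), `type` (1 B), so it starts at offset 2 + 2 + 1 = 5 and occupies 8 bytes.
Bytes at offsets 5..12: 94 B5 81 D6 79 BF 69 07.
Little-endian: lowest address holds the least-significant byte.
Reassemble most-significant byte first: 07 69 BF 79 D6 81 B5 94 → 0x0769BF79D681B594.
0x0769BF79D681B594 = 534168560830887316.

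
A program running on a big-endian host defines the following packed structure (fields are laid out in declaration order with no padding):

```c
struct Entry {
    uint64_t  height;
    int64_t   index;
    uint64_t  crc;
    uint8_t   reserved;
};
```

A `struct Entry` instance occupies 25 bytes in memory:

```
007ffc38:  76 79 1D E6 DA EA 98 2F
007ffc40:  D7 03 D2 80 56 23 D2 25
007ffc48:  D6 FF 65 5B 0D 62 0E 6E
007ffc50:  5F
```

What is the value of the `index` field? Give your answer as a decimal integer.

`index` follows `height` (8 bytes), so it starts at byte offset 8 and occupies 8 bytes.
Bytes at offsets 8..15: D7 03 D2 80 56 23 D2 25.
Big-endian stores the most-significant byte at the lowest address.
The bytes are already most-significant first: 0xD703D2805623D225.
Top bit is set, so as a signed 64-bit value this is 0xD703D2805623D225 − 2^64 = -2953285481982078427.

-2953285481982078427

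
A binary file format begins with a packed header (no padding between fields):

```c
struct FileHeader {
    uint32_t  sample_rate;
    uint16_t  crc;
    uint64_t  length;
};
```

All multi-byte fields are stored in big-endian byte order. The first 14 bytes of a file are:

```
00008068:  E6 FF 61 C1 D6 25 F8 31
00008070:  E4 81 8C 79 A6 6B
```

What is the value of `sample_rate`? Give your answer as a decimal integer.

`sample_rate` is the first field, at byte offset 0, occupying 4 bytes.
Bytes at offsets 0..3: E6 FF 61 C1.
Big-endian stores the most-significant byte at the lowest address.
The bytes are already most-significant first: 0xE6FF61C1.
0xE6FF61C1 = 3875496385.

3875496385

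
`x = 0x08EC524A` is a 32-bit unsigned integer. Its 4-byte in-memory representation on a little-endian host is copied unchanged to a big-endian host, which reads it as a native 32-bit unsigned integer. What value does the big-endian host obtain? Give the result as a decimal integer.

1246948360

Stored little-endian, the bytes at ascending addresses are 4A 52 EC 08.
Read back as big-endian, the last byte is least significant, giving 0x4A52EC08.
0x4A52EC08 = 1246948360.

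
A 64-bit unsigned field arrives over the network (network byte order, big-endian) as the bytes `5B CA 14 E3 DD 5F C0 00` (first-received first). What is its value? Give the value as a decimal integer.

Big-endian stores the most-significant byte at the lowest address.
The bytes are already most-significant first: 0x5BCA14E3DD5FC000.
0x5BCA14E3DD5FC000 = 6614121971651166208.

6614121971651166208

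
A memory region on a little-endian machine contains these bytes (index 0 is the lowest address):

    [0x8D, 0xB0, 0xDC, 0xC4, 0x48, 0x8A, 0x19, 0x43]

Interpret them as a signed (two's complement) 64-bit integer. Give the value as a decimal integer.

In little-endian order the low byte comes first in memory.
Reassemble most-significant byte first: 43 19 8A 48 C4 DC B0 8D → 0x43198A48C4DCB08D.
0x43198A48C4DCB08D = 4835047720104013965.

4835047720104013965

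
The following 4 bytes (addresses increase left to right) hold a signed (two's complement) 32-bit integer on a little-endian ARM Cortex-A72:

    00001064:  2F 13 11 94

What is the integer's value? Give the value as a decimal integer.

-1810820305

In little-endian order the low byte comes first in memory.
Reassemble most-significant byte first: 94 11 13 2F → 0x9411132F.
Top bit is set, so as a signed 32-bit value this is 0x9411132F − 2^32 = -1810820305.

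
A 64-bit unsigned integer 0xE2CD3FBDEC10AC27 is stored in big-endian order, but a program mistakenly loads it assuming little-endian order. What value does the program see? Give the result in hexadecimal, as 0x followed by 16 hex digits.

Stored big-endian, the bytes at ascending addresses are E2 CD 3F BD EC 10 AC 27.
Read back as little-endian, the first byte is least significant, giving 0x27AC10ECBD3FCDE2.

0x27AC10ECBD3FCDE2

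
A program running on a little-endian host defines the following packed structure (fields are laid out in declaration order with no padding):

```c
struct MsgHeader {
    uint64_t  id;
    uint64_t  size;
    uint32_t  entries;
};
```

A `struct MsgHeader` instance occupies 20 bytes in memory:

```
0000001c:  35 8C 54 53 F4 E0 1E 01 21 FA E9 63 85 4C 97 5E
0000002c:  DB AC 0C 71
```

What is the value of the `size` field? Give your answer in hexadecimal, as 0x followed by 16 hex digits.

0x5E974C8563E9FA21

`size` follows `id` (8 bytes), so it starts at byte offset 8 and occupies 8 bytes.
Bytes at offsets 8..15: 21 FA E9 63 85 4C 97 5E.
In little-endian order the low byte comes first in memory.
Reassemble most-significant byte first: 5E 97 4C 85 63 E9 FA 21 → 0x5E974C8563E9FA21.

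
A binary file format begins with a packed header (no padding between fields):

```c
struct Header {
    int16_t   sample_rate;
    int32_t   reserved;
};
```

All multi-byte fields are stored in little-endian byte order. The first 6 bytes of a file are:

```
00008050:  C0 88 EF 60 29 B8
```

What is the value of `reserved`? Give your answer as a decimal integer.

-1205247761

`reserved` follows `sample_rate` (2 bytes), so it starts at byte offset 2 and occupies 4 bytes.
Bytes at offsets 2..5: EF 60 29 B8.
Little-endian: lowest address holds the least-significant byte.
Reassemble most-significant byte first: B8 29 60 EF → 0xB82960EF.
Top bit is set, so as a signed 32-bit value this is 0xB82960EF − 2^32 = -1205247761.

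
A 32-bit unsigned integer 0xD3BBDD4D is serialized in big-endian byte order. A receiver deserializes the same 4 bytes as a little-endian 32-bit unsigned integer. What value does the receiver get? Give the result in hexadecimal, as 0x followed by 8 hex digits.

0x4DDDBBD3

Stored big-endian, the bytes at ascending addresses are D3 BB DD 4D.
Read back as little-endian, the first byte is least significant, giving 0x4DDDBBD3.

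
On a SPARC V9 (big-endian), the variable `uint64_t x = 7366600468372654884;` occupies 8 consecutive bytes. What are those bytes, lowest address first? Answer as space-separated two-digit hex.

66 3B 6C 18 97 94 0B 24

7366600468372654884 in hexadecimal, padded to 64 bits, is 0x663B6C1897940B24.
Split into bytes (most-significant first): 66 3B 6C 18 97 94 0B 24.
Big-endian stores the most-significant byte at the lowest address.
So the memory order matches the most-significant-first order: 66 3B 6C 18 97 94 0B 24.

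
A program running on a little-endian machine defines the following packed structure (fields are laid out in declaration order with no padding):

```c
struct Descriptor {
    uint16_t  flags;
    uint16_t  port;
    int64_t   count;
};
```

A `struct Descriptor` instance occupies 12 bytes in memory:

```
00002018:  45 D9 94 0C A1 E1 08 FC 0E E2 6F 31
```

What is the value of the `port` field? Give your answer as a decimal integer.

`port` follows `flags` (2 bytes), so it starts at byte offset 2 and occupies 2 bytes.
Bytes at offsets 2..3: 94 0C.
Little-endian stores the least-significant byte at the lowest address.
Reassemble most-significant byte first: 0C 94 → 0x0C94.
0x0C94 = 3220.

3220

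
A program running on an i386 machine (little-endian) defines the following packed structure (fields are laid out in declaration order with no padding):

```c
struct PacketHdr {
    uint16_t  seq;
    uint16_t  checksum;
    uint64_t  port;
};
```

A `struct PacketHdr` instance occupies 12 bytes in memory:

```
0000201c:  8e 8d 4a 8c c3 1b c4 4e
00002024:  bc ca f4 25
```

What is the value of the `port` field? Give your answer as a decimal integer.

2735033783844871107

`port` follows `seq` (2 B), `checksum` (2 B), so it starts at offset 2 + 2 = 4 and occupies 8 bytes.
Bytes at offsets 4..11: C3 1B C4 4E BC CA F4 25.
Little-endian stores the least-significant byte at the lowest address.
Reassemble most-significant byte first: 25 F4 CA BC 4E C4 1B C3 → 0x25F4CABC4EC41BC3.
0x25F4CABC4EC41BC3 = 2735033783844871107.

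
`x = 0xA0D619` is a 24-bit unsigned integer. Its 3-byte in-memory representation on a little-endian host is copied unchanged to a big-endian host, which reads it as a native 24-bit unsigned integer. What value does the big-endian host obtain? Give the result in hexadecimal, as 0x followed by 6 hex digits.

Stored little-endian, the bytes at ascending addresses are 19 D6 A0.
Read back as big-endian, the last byte is least significant, giving 0x19D6A0.

0x19D6A0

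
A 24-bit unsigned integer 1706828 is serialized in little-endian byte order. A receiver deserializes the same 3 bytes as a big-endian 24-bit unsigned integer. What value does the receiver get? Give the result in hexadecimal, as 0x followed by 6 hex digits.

0x4C0B1A

1706828 in 24-bit hexadecimal is 0x1A0B4C.
Stored little-endian, the bytes at ascending addresses are 4C 0B 1A.
Read back as big-endian, the last byte is least significant, giving 0x4C0B1A.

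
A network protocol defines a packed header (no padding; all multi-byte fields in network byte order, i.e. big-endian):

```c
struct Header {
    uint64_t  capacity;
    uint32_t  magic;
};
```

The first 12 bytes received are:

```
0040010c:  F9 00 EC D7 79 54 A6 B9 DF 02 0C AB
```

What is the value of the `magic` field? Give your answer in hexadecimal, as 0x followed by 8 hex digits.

0xDF020CAB

`magic` follows `capacity` (8 bytes), so it starts at byte offset 8 and occupies 4 bytes.
Bytes at offsets 8..11: DF 02 0C AB.
Big-endian: lowest address holds the most-significant byte.
The bytes are already most-significant first: 0xDF020CAB.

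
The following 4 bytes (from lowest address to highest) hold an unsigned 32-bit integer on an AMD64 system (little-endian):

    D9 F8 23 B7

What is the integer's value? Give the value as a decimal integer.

Little-endian stores the least-significant byte at the lowest address.
Reassemble most-significant byte first: B7 23 F8 D9 → 0xB723F8D9.
0xB723F8D9 = 3072587993.

3072587993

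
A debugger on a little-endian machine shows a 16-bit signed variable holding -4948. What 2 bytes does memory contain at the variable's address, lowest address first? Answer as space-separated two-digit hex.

AC EC

Two's complement of -4948 in 16 bits: 4948 = 0x1354; invert → 0xECAB; add 1 → 0xECAC.
Split into bytes (most-significant first): EC AC.
Little-endian stores the least-significant byte at the lowest address.
So at ascending addresses the bytes are AC EC.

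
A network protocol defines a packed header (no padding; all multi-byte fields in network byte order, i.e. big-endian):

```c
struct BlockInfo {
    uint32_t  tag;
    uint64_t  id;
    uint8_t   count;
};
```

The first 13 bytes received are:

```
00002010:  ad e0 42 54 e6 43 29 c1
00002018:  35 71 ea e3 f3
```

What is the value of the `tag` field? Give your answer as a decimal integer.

2917155412

`tag` is the first field, at byte offset 0, occupying 4 bytes.
Bytes at offsets 0..3: AD E0 42 54.
In big-endian order the high byte comes first in memory.
The bytes are already most-significant first: 0xADE04254.
0xADE04254 = 2917155412.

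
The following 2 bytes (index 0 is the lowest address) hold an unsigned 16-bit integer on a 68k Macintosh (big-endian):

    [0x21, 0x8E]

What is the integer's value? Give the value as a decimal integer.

8590

In big-endian order the high byte comes first in memory.
The bytes are already most-significant first: 0x218E.
0x218E = 8590.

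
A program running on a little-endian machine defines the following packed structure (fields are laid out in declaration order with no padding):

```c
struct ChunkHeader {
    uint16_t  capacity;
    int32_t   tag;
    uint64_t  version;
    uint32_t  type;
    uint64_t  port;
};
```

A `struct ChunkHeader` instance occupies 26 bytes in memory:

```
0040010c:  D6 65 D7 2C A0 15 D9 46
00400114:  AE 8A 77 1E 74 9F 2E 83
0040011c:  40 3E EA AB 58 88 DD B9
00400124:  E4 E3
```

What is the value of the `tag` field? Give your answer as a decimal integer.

`tag` follows `capacity` (2 bytes), so it starts at byte offset 2 and occupies 4 bytes.
Bytes at offsets 2..5: D7 2C A0 15.
In little-endian order the low byte comes first in memory.
Reassemble most-significant byte first: 15 A0 2C D7 → 0x15A02CD7.
0x15A02CD7 = 362818775.

362818775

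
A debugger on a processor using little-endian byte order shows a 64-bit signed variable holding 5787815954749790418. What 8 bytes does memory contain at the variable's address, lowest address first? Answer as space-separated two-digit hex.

D2 18 33 18 F2 73 52 50

5787815954749790418 in hexadecimal, padded to 64 bits, is 0x505273F2183318D2.
Split into bytes (most-significant first): 50 52 73 F2 18 33 18 D2.
In little-endian order the low byte comes first in memory.
So at ascending addresses the bytes are D2 18 33 18 F2 73 52 50.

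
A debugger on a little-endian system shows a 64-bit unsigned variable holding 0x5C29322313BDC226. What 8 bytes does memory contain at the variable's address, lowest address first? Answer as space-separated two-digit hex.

Split into bytes (most-significant first): 5C 29 32 23 13 BD C2 26.
In little-endian order the low byte comes first in memory.
So at ascending addresses the bytes are 26 C2 BD 13 23 32 29 5C.

26 C2 BD 13 23 32 29 5C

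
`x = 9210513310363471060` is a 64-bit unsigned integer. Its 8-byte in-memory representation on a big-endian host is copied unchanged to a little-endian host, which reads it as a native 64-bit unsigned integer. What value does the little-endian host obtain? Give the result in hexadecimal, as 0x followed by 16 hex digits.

9210513310363471060 in 64-bit hexadecimal is 0x7FD2510E6F38CCD4.
Stored big-endian, the bytes at ascending addresses are 7F D2 51 0E 6F 38 CC D4.
Read back as little-endian, the first byte is least significant, giving 0xD4CC386F0E51D27F.

0xD4CC386F0E51D27F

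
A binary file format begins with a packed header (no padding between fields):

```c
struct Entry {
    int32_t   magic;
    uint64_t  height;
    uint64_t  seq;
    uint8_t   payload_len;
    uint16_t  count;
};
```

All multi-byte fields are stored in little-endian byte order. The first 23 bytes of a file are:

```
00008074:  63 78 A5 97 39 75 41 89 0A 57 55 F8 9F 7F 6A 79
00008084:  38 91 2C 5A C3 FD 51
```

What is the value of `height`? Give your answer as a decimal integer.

`height` follows `magic` (4 bytes), so it starts at byte offset 4 and occupies 8 bytes.
Bytes at offsets 4..11: 39 75 41 89 0A 57 55 F8.
Little-endian stores the least-significant byte at the lowest address.
Reassemble most-significant byte first: F8 55 57 0A 89 41 75 39 → 0xF855570A89417539.
0xF855570A89417539 = 17894304397190591801.

17894304397190591801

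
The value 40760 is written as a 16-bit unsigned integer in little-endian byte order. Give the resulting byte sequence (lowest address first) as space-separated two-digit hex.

40760 in hexadecimal, padded to 16 bits, is 0x9F38.
Split into bytes (most-significant first): 9F 38.
In little-endian order the low byte comes first in memory.
So at ascending addresses the bytes are 38 9F.

38 9F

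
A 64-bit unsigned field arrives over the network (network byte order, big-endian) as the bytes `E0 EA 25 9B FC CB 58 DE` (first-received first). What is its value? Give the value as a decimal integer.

16206807560937494750

In big-endian order the high byte comes first in memory.
The bytes are already most-significant first: 0xE0EA259BFCCB58DE.
0xE0EA259BFCCB58DE = 16206807560937494750.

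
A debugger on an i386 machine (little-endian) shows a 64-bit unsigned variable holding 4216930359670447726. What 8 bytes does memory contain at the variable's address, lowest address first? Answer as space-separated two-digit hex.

4216930359670447726 in hexadecimal, padded to 64 bits, is 0x3A858BD1E2B79E6E.
Split into bytes (most-significant first): 3A 85 8B D1 E2 B7 9E 6E.
In little-endian order the low byte comes first in memory.
So at ascending addresses the bytes are 6E 9E B7 E2 D1 8B 85 3A.

6E 9E B7 E2 D1 8B 85 3A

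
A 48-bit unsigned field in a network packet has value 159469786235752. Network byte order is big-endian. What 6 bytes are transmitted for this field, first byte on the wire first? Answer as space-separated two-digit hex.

91 09 73 F6 03 68

159469786235752 in hexadecimal, padded to 48 bits, is 0x910973F60368.
Split into bytes (most-significant first): 91 09 73 F6 03 68.
In big-endian order the high byte comes first in memory.
So the memory order matches the most-significant-first order: 91 09 73 F6 03 68.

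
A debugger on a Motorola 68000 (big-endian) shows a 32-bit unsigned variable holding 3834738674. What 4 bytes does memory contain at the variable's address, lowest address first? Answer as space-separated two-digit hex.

3834738674 in hexadecimal, padded to 32 bits, is 0xE49177F2.
Split into bytes (most-significant first): E4 91 77 F2.
Big-endian: lowest address holds the most-significant byte.
So the memory order matches the most-significant-first order: E4 91 77 F2.

E4 91 77 F2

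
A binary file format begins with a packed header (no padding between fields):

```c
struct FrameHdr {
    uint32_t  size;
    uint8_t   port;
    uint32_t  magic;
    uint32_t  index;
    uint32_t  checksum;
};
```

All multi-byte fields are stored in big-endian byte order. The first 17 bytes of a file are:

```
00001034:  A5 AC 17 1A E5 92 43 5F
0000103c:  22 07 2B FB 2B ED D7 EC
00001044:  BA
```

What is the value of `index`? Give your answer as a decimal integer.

`index` follows `size` (4 B), `port` (1 B), `magic` (4 B), so it starts at offset 4 + 1 + 4 = 9 and occupies 4 bytes.
Bytes at offsets 9..12: 07 2B FB 2B.
Big-endian stores the most-significant byte at the lowest address.
The bytes are already most-significant first: 0x072BFB2B.
0x072BFB2B = 120322859.

120322859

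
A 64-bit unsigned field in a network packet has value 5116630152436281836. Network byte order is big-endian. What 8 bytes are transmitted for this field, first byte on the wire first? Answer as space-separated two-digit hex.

5116630152436281836 in hexadecimal, padded to 64 bits, is 0x4701EC03BB0471EC.
Split into bytes (most-significant first): 47 01 EC 03 BB 04 71 EC.
Big-endian: lowest address holds the most-significant byte.
So the memory order matches the most-significant-first order: 47 01 EC 03 BB 04 71 EC.

47 01 EC 03 BB 04 71 EC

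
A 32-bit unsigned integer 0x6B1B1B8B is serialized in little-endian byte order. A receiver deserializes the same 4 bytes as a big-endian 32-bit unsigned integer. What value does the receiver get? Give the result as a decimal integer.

Stored little-endian, the bytes at ascending addresses are 8B 1B 1B 6B.
Read back as big-endian, the last byte is least significant, giving 0x8B1B1B6B.
0x8B1B1B6B = 2333809515.

2333809515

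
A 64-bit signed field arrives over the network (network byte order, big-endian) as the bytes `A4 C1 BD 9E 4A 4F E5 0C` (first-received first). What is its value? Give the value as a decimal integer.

-6574765493434981108

In big-endian order the high byte comes first in memory.
The bytes are already most-significant first: 0xA4C1BD9E4A4FE50C.
Top bit is set, so as a signed 64-bit value this is 0xA4C1BD9E4A4FE50C − 2^64 = -6574765493434981108.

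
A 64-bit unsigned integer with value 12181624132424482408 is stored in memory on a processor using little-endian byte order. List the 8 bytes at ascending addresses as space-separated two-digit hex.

12181624132424482408 in hexadecimal, padded to 64 bits, is 0xA90DD29B807CBE68.
Split into bytes (most-significant first): A9 0D D2 9B 80 7C BE 68.
Little-endian stores the least-significant byte at the lowest address.
So at ascending addresses the bytes are 68 BE 7C 80 9B D2 0D A9.

68 BE 7C 80 9B D2 0D A9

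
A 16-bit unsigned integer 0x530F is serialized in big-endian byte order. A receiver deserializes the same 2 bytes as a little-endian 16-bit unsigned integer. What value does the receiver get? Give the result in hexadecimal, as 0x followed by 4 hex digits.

Stored big-endian, the bytes at ascending addresses are 53 0F.
Read back as little-endian, the first byte is least significant, giving 0x0F53.

0x0F53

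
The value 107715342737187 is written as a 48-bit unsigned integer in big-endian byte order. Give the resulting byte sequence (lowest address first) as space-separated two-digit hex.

107715342737187 in hexadecimal, padded to 48 bits, is 0x61F76EBD9F23.
Split into bytes (most-significant first): 61 F7 6E BD 9F 23.
Big-endian: lowest address holds the most-significant byte.
So the memory order matches the most-significant-first order: 61 F7 6E BD 9F 23.

61 F7 6E BD 9F 23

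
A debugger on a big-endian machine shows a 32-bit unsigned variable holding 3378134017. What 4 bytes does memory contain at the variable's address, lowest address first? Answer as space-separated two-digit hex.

3378134017 in hexadecimal, padded to 32 bits, is 0xC95A3C01.
Split into bytes (most-significant first): C9 5A 3C 01.
Big-endian: lowest address holds the most-significant byte.
So the memory order matches the most-significant-first order: C9 5A 3C 01.

C9 5A 3C 01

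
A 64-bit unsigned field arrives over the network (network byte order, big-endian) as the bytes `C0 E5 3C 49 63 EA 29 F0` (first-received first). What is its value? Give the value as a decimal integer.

Big-endian: lowest address holds the most-significant byte.
The bytes are already most-significant first: 0xC0E53C4963EA29F0.
0xC0E53C4963EA29F0 = 13899582110855473648.

13899582110855473648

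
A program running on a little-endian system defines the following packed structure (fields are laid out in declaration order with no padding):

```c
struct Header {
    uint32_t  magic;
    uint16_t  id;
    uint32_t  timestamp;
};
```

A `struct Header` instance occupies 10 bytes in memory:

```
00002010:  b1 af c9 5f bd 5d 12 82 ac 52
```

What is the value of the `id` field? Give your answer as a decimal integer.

23997

`id` follows `magic` (4 bytes), so it starts at byte offset 4 and occupies 2 bytes.
Bytes at offsets 4..5: BD 5D.
In little-endian order the low byte comes first in memory.
Reassemble most-significant byte first: 5D BD → 0x5DBD.
0x5DBD = 23997.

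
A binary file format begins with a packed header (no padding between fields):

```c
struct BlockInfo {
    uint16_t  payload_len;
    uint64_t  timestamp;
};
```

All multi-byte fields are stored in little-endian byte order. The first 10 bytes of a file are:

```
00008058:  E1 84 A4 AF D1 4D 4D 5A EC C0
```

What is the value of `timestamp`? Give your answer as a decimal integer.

13901585437850447780

`timestamp` follows `payload_len` (2 bytes), so it starts at byte offset 2 and occupies 8 bytes.
Bytes at offsets 2..9: A4 AF D1 4D 4D 5A EC C0.
In little-endian order the low byte comes first in memory.
Reassemble most-significant byte first: C0 EC 5A 4D 4D D1 AF A4 → 0xC0EC5A4D4DD1AFA4.
0xC0EC5A4D4DD1AFA4 = 13901585437850447780.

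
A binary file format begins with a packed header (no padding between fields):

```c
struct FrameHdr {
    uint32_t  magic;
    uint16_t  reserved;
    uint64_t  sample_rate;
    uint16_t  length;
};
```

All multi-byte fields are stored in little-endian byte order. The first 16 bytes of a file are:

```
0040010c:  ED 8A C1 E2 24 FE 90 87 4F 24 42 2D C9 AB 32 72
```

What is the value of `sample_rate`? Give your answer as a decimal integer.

12378474812904802192

`sample_rate` follows `magic` (4 B), `reserved` (2 B), so it starts at offset 4 + 2 = 6 and occupies 8 bytes.
Bytes at offsets 6..13: 90 87 4F 24 42 2D C9 AB.
Little-endian: lowest address holds the least-significant byte.
Reassemble most-significant byte first: AB C9 2D 42 24 4F 87 90 → 0xABC92D42244F8790.
0xABC92D42244F8790 = 12378474812904802192.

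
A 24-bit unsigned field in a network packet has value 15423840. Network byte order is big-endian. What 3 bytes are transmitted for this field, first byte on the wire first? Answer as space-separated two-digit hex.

EB 59 60

15423840 in hexadecimal, padded to 24 bits, is 0xEB5960.
Split into bytes (most-significant first): EB 59 60.
Big-endian: lowest address holds the most-significant byte.
So the memory order matches the most-significant-first order: EB 59 60.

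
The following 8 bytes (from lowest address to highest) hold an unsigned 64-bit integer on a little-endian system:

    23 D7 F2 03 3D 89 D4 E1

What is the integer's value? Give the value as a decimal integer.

Little-endian stores the least-significant byte at the lowest address.
Reassemble most-significant byte first: E1 D4 89 3D 03 F2 D7 23 → 0xE1D4893D03F2D723.
0xE1D4893D03F2D723 = 16272782248748701475.

16272782248748701475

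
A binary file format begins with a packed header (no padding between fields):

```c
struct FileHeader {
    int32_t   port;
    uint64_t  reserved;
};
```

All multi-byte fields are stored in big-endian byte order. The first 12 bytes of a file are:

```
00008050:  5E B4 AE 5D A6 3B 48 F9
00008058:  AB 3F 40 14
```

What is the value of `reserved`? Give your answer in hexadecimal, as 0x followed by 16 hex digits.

0xA63B48F9AB3F4014

`reserved` follows `port` (4 bytes), so it starts at byte offset 4 and occupies 8 bytes.
Bytes at offsets 4..11: A6 3B 48 F9 AB 3F 40 14.
In big-endian order the high byte comes first in memory.
The bytes are already most-significant first: 0xA63B48F9AB3F4014.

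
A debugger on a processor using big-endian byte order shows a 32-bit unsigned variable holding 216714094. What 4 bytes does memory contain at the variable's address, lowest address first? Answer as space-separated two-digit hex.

216714094 in hexadecimal, padded to 32 bits, is 0x0CEACB6E.
Split into bytes (most-significant first): 0C EA CB 6E.
Big-endian stores the most-significant byte at the lowest address.
So the memory order matches the most-significant-first order: 0C EA CB 6E.

0C EA CB 6E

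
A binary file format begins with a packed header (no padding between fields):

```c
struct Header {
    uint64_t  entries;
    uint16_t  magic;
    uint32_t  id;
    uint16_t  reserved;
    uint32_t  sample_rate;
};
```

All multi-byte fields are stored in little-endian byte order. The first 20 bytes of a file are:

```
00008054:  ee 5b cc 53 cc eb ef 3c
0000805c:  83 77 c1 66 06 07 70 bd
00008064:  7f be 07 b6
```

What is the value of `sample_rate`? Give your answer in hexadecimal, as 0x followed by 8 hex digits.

0xB607BE7F

`sample_rate` follows `entries` (8 B), `magic` (2 B), `id` (4 B), `reserved` (2 B), so it starts at offset 8 + 2 + 4 + 2 = 16 and occupies 4 bytes.
Bytes at offsets 16..19: 7F BE 07 B6.
Little-endian stores the least-significant byte at the lowest address.
Reassemble most-significant byte first: B6 07 BE 7F → 0xB607BE7F.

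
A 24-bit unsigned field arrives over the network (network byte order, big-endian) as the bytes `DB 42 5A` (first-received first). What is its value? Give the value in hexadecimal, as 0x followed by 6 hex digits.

In big-endian order the high byte comes first in memory.
The bytes are already most-significant first: 0xDB425A.

0xDB425A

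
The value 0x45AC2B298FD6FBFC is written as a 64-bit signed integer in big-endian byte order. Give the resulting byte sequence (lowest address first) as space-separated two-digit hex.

45 AC 2B 29 8F D6 FB FC

Split into bytes (most-significant first): 45 AC 2B 29 8F D6 FB FC.
Big-endian stores the most-significant byte at the lowest address.
So the memory order matches the most-significant-first order: 45 AC 2B 29 8F D6 FB FC.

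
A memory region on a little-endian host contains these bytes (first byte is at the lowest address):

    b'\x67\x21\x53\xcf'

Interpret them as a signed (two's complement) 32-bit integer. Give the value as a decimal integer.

-816635545

In little-endian order the low byte comes first in memory.
Reassemble most-significant byte first: CF 53 21 67 → 0xCF532167.
Top bit is set, so as a signed 32-bit value this is 0xCF532167 − 2^32 = -816635545.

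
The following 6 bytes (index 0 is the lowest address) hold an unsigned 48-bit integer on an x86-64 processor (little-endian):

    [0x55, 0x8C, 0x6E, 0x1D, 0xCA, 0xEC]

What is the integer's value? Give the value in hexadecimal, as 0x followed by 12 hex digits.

0xECCA1D6E8C55

In little-endian order the low byte comes first in memory.
Reassemble most-significant byte first: EC CA 1D 6E 8C 55 → 0xECCA1D6E8C55.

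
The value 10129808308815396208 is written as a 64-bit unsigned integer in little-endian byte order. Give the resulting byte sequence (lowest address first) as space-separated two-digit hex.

70 FD BD A1 FC 4E 94 8C

10129808308815396208 in hexadecimal, padded to 64 bits, is 0x8C944EFCA1BDFD70.
Split into bytes (most-significant first): 8C 94 4E FC A1 BD FD 70.
In little-endian order the low byte comes first in memory.
So at ascending addresses the bytes are 70 FD BD A1 FC 4E 94 8C.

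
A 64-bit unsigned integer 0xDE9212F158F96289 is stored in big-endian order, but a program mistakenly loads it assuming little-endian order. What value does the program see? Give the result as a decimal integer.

9899749091310736094

Stored big-endian, the bytes at ascending addresses are DE 92 12 F1 58 F9 62 89.
Read back as little-endian, the first byte is least significant, giving 0x8962F958F11292DE.
0x8962F958F11292DE = 9899749091310736094.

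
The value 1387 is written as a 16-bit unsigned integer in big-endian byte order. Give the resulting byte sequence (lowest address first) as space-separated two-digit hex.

1387 in hexadecimal, padded to 16 bits, is 0x056B.
Split into bytes (most-significant first): 05 6B.
In big-endian order the high byte comes first in memory.
So the memory order matches the most-significant-first order: 05 6B.

05 6B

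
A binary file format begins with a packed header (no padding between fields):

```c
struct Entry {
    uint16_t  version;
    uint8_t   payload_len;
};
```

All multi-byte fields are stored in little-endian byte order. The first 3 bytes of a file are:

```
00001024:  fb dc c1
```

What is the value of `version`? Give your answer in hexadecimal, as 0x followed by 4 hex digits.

0xDCFB

`version` is the first field, at byte offset 0, occupying 2 bytes.
Bytes at offsets 0..1: FB DC.
Little-endian stores the least-significant byte at the lowest address.
Reassemble most-significant byte first: DC FB → 0xDCFB.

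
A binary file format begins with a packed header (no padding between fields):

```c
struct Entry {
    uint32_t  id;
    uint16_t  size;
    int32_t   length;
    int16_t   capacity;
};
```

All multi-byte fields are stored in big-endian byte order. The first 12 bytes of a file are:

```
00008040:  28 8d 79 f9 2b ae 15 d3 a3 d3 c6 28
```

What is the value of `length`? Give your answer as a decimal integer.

366191571

`length` follows `id` (4 B), `size` (2 B), so it starts at offset 4 + 2 = 6 and occupies 4 bytes.
Bytes at offsets 6..9: 15 D3 A3 D3.
In big-endian order the high byte comes first in memory.
The bytes are already most-significant first: 0x15D3A3D3.
0x15D3A3D3 = 366191571.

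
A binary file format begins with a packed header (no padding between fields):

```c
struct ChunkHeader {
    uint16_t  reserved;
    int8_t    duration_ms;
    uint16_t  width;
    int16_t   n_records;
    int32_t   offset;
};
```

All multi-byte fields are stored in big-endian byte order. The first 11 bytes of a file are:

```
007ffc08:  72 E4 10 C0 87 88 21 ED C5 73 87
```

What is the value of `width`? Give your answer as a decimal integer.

49287

`width` follows `reserved` (2 B), `duration_ms` (1 B), so it starts at offset 2 + 1 = 3 and occupies 2 bytes.
Bytes at offsets 3..4: C0 87.
Big-endian stores the most-significant byte at the lowest address.
The bytes are already most-significant first: 0xC087.
0xC087 = 49287.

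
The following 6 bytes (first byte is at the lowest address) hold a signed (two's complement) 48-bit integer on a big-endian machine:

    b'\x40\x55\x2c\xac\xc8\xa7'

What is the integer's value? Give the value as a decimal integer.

70734565918887

In big-endian order the high byte comes first in memory.
The bytes are already most-significant first: 0x40552CACC8A7.
0x40552CACC8A7 = 70734565918887.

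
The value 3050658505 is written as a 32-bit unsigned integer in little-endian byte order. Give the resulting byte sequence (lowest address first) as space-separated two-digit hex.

3050658505 in hexadecimal, padded to 32 bits, is 0xB5D55AC9.
Split into bytes (most-significant first): B5 D5 5A C9.
Little-endian: lowest address holds the least-significant byte.
So at ascending addresses the bytes are C9 5A D5 B5.

C9 5A D5 B5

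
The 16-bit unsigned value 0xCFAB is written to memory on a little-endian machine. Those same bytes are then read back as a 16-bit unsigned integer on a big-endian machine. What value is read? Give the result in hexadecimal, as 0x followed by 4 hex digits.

Stored little-endian, the bytes at ascending addresses are AB CF.
Read back as big-endian, the last byte is least significant, giving 0xABCF.

0xABCF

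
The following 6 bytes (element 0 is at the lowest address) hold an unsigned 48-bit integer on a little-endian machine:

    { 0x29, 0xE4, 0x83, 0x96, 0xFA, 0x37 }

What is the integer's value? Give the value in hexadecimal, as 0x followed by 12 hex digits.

0x37FA9683E429

Little-endian stores the least-significant byte at the lowest address.
Reassemble most-significant byte first: 37 FA 96 83 E4 29 → 0x37FA9683E429.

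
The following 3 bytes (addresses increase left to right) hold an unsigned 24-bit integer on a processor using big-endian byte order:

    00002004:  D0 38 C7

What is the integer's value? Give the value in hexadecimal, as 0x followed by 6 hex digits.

Big-endian: lowest address holds the most-significant byte.
The bytes are already most-significant first: 0xD038C7.

0xD038C7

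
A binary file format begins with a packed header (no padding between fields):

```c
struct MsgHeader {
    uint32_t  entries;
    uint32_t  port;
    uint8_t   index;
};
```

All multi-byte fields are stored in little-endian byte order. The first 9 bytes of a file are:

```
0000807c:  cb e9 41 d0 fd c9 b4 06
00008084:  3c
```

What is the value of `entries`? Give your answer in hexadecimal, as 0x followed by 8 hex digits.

`entries` is the first field, at byte offset 0, occupying 4 bytes.
Bytes at offsets 0..3: CB E9 41 D0.
In little-endian order the low byte comes first in memory.
Reassemble most-significant byte first: D0 41 E9 CB → 0xD041E9CB.

0xD041E9CB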